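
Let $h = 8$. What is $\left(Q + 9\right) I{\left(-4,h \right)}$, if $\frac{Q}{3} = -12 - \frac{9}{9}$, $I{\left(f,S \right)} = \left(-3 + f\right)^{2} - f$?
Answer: $-1590$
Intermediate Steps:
$Q = -39$ ($Q = 3 \left(-12 - \frac{9}{9}\right) = 3 \left(-12 - 9 \cdot \frac{1}{9}\right) = 3 \left(-12 - 1\right) = 3 \left(-13\right) = -39$)
$\left(Q + 9\right) I{\left(-4,h \right)} = \left(-39 + 9\right) \left(\left(-3 - 4\right)^{2} - -4\right) = - 30 \left(\left(-7\right)^{2} + 4\right) = - 30 \left(49 + 4\right) = \left(-30\right) 53 = -1590$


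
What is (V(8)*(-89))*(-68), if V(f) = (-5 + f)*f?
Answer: 145248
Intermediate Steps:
V(f) = f*(-5 + f)
(V(8)*(-89))*(-68) = ((8*(-5 + 8))*(-89))*(-68) = ((8*3)*(-89))*(-68) = (24*(-89))*(-68) = -2136*(-68) = 145248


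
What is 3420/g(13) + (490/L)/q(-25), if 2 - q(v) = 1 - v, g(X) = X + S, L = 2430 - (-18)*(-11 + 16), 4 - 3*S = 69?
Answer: -4432411/11232 ≈ -394.62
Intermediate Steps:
S = -65/3 (S = 4/3 - 1/3*69 = 4/3 - 23 = -65/3 ≈ -21.667)
L = 2520 (L = 2430 - (-18)*5 = 2430 - 1*(-90) = 2430 + 90 = 2520)
g(X) = -65/3 + X (g(X) = X - 65/3 = -65/3 + X)
q(v) = 1 + v (q(v) = 2 - (1 - v) = 2 + (-1 + v) = 1 + v)
3420/g(13) + (490/L)/q(-25) = 3420/(-65/3 + 13) + (490/2520)/(1 - 25) = 3420/(-26/3) + (490*(1/2520))/(-24) = 3420*(-3/26) + (7/36)*(-1/24) = -5130/13 - 7/864 = -4432411/11232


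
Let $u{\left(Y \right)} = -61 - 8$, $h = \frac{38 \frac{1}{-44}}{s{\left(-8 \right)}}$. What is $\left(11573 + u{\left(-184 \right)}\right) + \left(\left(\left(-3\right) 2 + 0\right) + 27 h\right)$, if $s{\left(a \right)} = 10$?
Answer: $\frac{2529047}{220} \approx 11496.0$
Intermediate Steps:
$h = - \frac{19}{220}$ ($h = \frac{38 \frac{1}{-44}}{10} = 38 \left(- \frac{1}{44}\right) \frac{1}{10} = \left(- \frac{19}{22}\right) \frac{1}{10} = - \frac{19}{220} \approx -0.086364$)
$u{\left(Y \right)} = -69$ ($u{\left(Y \right)} = -61 - 8 = -69$)
$\left(11573 + u{\left(-184 \right)}\right) + \left(\left(\left(-3\right) 2 + 0\right) + 27 h\right) = \left(11573 - 69\right) + \left(\left(\left(-3\right) 2 + 0\right) + 27 \left(- \frac{19}{220}\right)\right) = 11504 + \left(\left(-6 + 0\right) - \frac{513}{220}\right) = 11504 - \frac{1833}{220} = \frac{2529047}{220}$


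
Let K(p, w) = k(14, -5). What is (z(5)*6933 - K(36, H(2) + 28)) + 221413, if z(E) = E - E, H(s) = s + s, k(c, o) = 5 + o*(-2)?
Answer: 221398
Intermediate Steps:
k(c, o) = 5 - 2*o
H(s) = 2*s
z(E) = 0
K(p, w) = 15 (K(p, w) = 5 - 2*(-5) = 5 + 10 = 15)
(z(5)*6933 - K(36, H(2) + 28)) + 221413 = (0*6933 - 1*15) + 221413 = (0 - 15) + 221413 = -15 + 221413 = 221398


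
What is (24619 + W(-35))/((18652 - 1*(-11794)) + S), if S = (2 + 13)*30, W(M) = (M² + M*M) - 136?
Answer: 26933/30896 ≈ 0.87173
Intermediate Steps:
W(M) = -136 + 2*M² (W(M) = (M² + M²) - 136 = 2*M² - 136 = -136 + 2*M²)
S = 450 (S = 15*30 = 450)
(24619 + W(-35))/((18652 - 1*(-11794)) + S) = (24619 + (-136 + 2*(-35)²))/((18652 - 1*(-11794)) + 450) = (24619 + (-136 + 2*1225))/((18652 + 11794) + 450) = (24619 + (-136 + 2450))/(30446 + 450) = (24619 + 2314)/30896 = 26933*(1/30896) = 26933/30896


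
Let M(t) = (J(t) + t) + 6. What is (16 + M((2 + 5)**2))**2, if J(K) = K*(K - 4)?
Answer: 5180176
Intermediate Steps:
J(K) = K*(-4 + K)
M(t) = 6 + t + t*(-4 + t) (M(t) = (t*(-4 + t) + t) + 6 = (t + t*(-4 + t)) + 6 = 6 + t + t*(-4 + t))
(16 + M((2 + 5)**2))**2 = (16 + (6 + (2 + 5)**2 + (2 + 5)**2*(-4 + (2 + 5)**2)))**2 = (16 + (6 + 7**2 + 7**2*(-4 + 7**2)))**2 = (16 + (6 + 49 + 49*(-4 + 49)))**2 = (16 + (6 + 49 + 49*45))**2 = (16 + (6 + 49 + 2205))**2 = (16 + 2260)**2 = 2276**2 = 5180176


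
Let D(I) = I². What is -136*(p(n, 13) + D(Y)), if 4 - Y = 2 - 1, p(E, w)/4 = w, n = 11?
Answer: -8296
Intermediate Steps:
p(E, w) = 4*w
Y = 3 (Y = 4 - (2 - 1) = 4 - 1*1 = 4 - 1 = 3)
-136*(p(n, 13) + D(Y)) = -136*(4*13 + 3²) = -136*(52 + 9) = -136*61 = -8296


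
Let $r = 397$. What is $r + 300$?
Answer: $697$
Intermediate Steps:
$r + 300 = 397 + 300 = 697$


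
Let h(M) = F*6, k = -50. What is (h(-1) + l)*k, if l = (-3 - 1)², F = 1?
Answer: -1100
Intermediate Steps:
h(M) = 6 (h(M) = 1*6 = 6)
l = 16 (l = (-4)² = 16)
(h(-1) + l)*k = (6 + 16)*(-50) = 22*(-50) = -1100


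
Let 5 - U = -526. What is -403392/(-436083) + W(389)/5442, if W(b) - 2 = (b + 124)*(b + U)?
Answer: 34668310685/395527281 ≈ 87.651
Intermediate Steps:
U = 531 (U = 5 - 1*(-526) = 5 + 526 = 531)
W(b) = 2 + (124 + b)*(531 + b) (W(b) = 2 + (b + 124)*(b + 531) = 2 + (124 + b)*(531 + b))
-403392/(-436083) + W(389)/5442 = -403392/(-436083) + (65846 + 389**2 + 655*389)/5442 = -403392*(-1/436083) + (65846 + 151321 + 254795)*(1/5442) = 134464/145361 + 471962*(1/5442) = 134464/145361 + 235981/2721 = 34668310685/395527281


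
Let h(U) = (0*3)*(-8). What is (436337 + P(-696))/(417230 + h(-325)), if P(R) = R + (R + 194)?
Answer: 435139/417230 ≈ 1.0429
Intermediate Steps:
h(U) = 0 (h(U) = 0*(-8) = 0)
P(R) = 194 + 2*R (P(R) = R + (194 + R) = 194 + 2*R)
(436337 + P(-696))/(417230 + h(-325)) = (436337 + (194 + 2*(-696)))/(417230 + 0) = (436337 + (194 - 1392))/417230 = (436337 - 1198)*(1/417230) = 435139*(1/417230) = 435139/417230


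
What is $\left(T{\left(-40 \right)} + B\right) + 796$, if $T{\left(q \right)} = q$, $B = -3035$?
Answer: $-2279$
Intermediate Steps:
$\left(T{\left(-40 \right)} + B\right) + 796 = \left(-40 - 3035\right) + 796 = -3075 + 796 = -2279$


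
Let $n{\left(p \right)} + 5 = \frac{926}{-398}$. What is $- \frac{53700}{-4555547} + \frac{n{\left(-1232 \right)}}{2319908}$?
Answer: $\frac{12392295436437}{1051560768002762} \approx 0.011785$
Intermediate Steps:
$n{\left(p \right)} = - \frac{1458}{199}$ ($n{\left(p \right)} = -5 + \frac{926}{-398} = -5 + 926 \left(- \frac{1}{398}\right) = -5 - \frac{463}{199} = - \frac{1458}{199}$)
$- \frac{53700}{-4555547} + \frac{n{\left(-1232 \right)}}{2319908} = - \frac{53700}{-4555547} - \frac{1458}{199 \cdot 2319908} = \left(-53700\right) \left(- \frac{1}{4555547}\right) - \frac{729}{230830846} = \frac{53700}{4555547} - \frac{729}{230830846} = \frac{12392295436437}{1051560768002762}$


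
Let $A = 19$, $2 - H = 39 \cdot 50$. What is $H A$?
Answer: $-37012$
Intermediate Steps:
$H = -1948$ ($H = 2 - 39 \cdot 50 = 2 - 1950 = -1948$)
$H A = \left(-1948\right) 19 = -37012$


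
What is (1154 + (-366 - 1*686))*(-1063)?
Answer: -108426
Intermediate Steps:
(1154 + (-366 - 1*686))*(-1063) = (1154 + (-366 - 686))*(-1063) = (1154 - 1052)*(-1063) = 102*(-1063) = -108426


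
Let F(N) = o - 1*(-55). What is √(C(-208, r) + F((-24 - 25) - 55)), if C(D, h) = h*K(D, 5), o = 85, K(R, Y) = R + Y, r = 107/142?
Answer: I*√261422/142 ≈ 3.6007*I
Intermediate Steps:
r = 107/142 (r = 107*(1/142) = 107/142 ≈ 0.75352)
C(D, h) = h*(5 + D) (C(D, h) = h*(D + 5) = h*(5 + D))
F(N) = 140 (F(N) = 85 - 1*(-55) = 85 + 55 = 140)
√(C(-208, r) + F((-24 - 25) - 55)) = √(107*(5 - 208)/142 + 140) = √((107/142)*(-203) + 140) = √(-21721/142 + 140) = √(-1841/142) = I*√261422/142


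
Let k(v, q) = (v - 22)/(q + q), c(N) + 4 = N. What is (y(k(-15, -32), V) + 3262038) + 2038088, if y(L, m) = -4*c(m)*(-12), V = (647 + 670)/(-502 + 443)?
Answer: 312632890/59 ≈ 5.2989e+6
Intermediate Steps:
c(N) = -4 + N
V = -1317/59 (V = 1317/(-59) = 1317*(-1/59) = -1317/59 ≈ -22.322)
k(v, q) = (-22 + v)/(2*q) (k(v, q) = (-22 + v)/((2*q)) = (-22 + v)*(1/(2*q)) = (-22 + v)/(2*q))
y(L, m) = -192 + 48*m (y(L, m) = -4*(-4 + m)*(-12) = (16 - 4*m)*(-12) = -192 + 48*m)
(y(k(-15, -32), V) + 3262038) + 2038088 = ((-192 + 48*(-1317/59)) + 3262038) + 2038088 = ((-192 - 63216/59) + 3262038) + 2038088 = (-74544/59 + 3262038) + 2038088 = 192385698/59 + 2038088 = 312632890/59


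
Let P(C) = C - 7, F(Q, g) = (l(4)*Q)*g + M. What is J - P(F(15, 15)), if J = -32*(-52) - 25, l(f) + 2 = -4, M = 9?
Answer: 2987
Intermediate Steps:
l(f) = -6 (l(f) = -2 - 4 = -6)
F(Q, g) = 9 - 6*Q*g (F(Q, g) = (-6*Q)*g + 9 = -6*Q*g + 9 = 9 - 6*Q*g)
P(C) = -7 + C
J = 1639 (J = 1664 - 25 = 1639)
J - P(F(15, 15)) = 1639 - (-7 + (9 - 6*15*15)) = 1639 - (-7 + (9 - 1350)) = 1639 - (-7 - 1341) = 1639 - 1*(-1348) = 1639 + 1348 = 2987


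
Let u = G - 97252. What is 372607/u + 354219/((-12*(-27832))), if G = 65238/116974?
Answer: -24711846965297/8918697924640 ≈ -2.7708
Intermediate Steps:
G = 32619/58487 (G = 65238*(1/116974) = 32619/58487 ≈ 0.55771)
u = -5687945105/58487 (u = 32619/58487 - 97252 = -5687945105/58487 ≈ -97252.)
372607/u + 354219/((-12*(-27832))) = 372607/(-5687945105/58487) + 354219/((-12*(-27832))) = 372607*(-58487/5687945105) + 354219/333984 = -21792665609/5687945105 + 354219*(1/333984) = -21792665609/5687945105 + 1663/1568 = -24711846965297/8918697924640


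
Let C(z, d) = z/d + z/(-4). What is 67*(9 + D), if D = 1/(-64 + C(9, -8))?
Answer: 324481/539 ≈ 602.01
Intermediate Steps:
C(z, d) = -z/4 + z/d (C(z, d) = z/d + z*(-¼) = z/d - z/4 = -z/4 + z/d)
D = -8/539 (D = 1/(-64 + (-¼*9 + 9/(-8))) = 1/(-64 + (-9/4 + 9*(-⅛))) = 1/(-64 + (-9/4 - 9/8)) = 1/(-64 - 27/8) = 1/(-539/8) = -8/539 ≈ -0.014842)
67*(9 + D) = 67*(9 - 8/539) = 67*(4843/539) = 324481/539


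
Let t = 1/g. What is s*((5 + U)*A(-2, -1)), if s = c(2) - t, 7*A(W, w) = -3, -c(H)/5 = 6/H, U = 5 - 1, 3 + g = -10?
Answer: 5238/91 ≈ 57.560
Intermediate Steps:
g = -13 (g = -3 - 10 = -13)
U = 4
c(H) = -30/H
t = -1/13 (t = 1/(-13) = 1*(-1/13) = -1/13 ≈ -0.076923)
A(W, w) = -3/7 (A(W, w) = (⅐)*(-3) = -3/7)
s = -194/13 (s = -30/2 - 1*(-1/13) = -30*½ + 1/13 = -15 + 1/13 = -194/13 ≈ -14.923)
s*((5 + U)*A(-2, -1)) = -194*(5 + 4)*(-3)/(13*7) = -1746*(-3)/(13*7) = -194/13*(-27/7) = 5238/91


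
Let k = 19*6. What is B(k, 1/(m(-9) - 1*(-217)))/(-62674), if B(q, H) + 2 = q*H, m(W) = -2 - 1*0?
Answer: 158/6737455 ≈ 2.3451e-5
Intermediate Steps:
m(W) = -2 (m(W) = -2 + 0 = -2)
k = 114
B(q, H) = -2 + H*q (B(q, H) = -2 + q*H = -2 + H*q)
B(k, 1/(m(-9) - 1*(-217)))/(-62674) = (-2 + 114/(-2 - 1*(-217)))/(-62674) = (-2 + 114/(-2 + 217))*(-1/62674) = (-2 + 114/215)*(-1/62674) = -316/215*(-1/62674) = 158/6737455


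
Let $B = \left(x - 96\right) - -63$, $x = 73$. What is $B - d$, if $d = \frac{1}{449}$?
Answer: $\frac{17959}{449} \approx 39.998$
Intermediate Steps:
$d = \frac{1}{449} \approx 0.0022272$
$B = 40$ ($B = \left(73 - 96\right) - -63 = -23 + 63 = 40$)
$B - d = 40 - \frac{1}{449} = \frac{17959}{449}$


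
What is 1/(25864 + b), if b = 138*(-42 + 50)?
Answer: 1/26968 ≈ 3.7081e-5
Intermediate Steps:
b = 1104 (b = 138*8 = 1104)
1/(25864 + b) = 1/(25864 + 1104) = 1/26968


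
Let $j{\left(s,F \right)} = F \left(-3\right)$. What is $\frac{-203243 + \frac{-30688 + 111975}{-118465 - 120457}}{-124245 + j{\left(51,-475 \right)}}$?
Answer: $\frac{16186435111}{9781466680} \approx 1.6548$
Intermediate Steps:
$j{\left(s,F \right)} = - 3 F$
$\frac{-203243 + \frac{-30688 + 111975}{-118465 - 120457}}{-124245 + j{\left(51,-475 \right)}} = \frac{-203243 + \frac{-30688 + 111975}{-118465 - 120457}}{-124245 - -1425} = \frac{-203243 + \frac{81287}{-238922}}{-124245 + 1425} = \frac{-203243 + 81287 \left(- \frac{1}{238922}\right)}{-122820} = \left(-203243 - \frac{81287}{238922}\right) \left(- \frac{1}{122820}\right) = \left(- \frac{48559305333}{238922}\right) \left(- \frac{1}{122820}\right) = \frac{16186435111}{9781466680}$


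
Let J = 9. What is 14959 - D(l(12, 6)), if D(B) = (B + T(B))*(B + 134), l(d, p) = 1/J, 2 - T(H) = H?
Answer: 132217/9 ≈ 14691.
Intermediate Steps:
T(H) = 2 - H
l(d, p) = ⅑ (l(d, p) = 1/9 = ⅑)
D(B) = 268 + 2*B (D(B) = (B + (2 - B))*(B + 134) = 2*(134 + B) = 268 + 2*B)
14959 - D(l(12, 6)) = 14959 - (268 + 2*(⅑)) = 14959 - (268 + 2/9) = 14959 - 1*2414/9 = 14959 - 2414/9 = 132217/9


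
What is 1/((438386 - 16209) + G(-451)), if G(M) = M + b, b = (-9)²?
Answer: 1/421807 ≈ 2.3708e-6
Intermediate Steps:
b = 81
G(M) = 81 + M (G(M) = M + 81 = 81 + M)
1/((438386 - 16209) + G(-451)) = 1/((438386 - 16209) + (81 - 451)) = 1/(422177 - 370) = 1/421807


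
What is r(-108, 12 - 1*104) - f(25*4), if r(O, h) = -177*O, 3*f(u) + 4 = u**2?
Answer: 15784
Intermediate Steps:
f(u) = -4/3 + u**2/3
r(-108, 12 - 1*104) - f(25*4) = -177*(-108) - (-4/3 + (25*4)**2/3) = 19116 - (-4/3 + (1/3)*100**2) = 19116 - (-4/3 + (1/3)*10000) = 19116 - (-4/3 + 10000/3) = 19116 - 1*3332 = 19116 - 3332 = 15784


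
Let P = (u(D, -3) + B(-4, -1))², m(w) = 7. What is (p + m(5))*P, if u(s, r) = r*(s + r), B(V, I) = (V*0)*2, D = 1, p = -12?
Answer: -180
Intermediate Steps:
B(V, I) = 0 (B(V, I) = 0*2 = 0)
u(s, r) = r*(r + s)
P = 36 (P = (-3*(-3 + 1) + 0)² = (-3*(-2) + 0)² = (6 + 0)² = 6² = 36)
(p + m(5))*P = (-12 + 7)*36 = -5*36 = -180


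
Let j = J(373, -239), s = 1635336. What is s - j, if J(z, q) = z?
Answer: 1634963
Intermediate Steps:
j = 373
s - j = 1635336 - 1*373 = 1635336 - 373 = 1634963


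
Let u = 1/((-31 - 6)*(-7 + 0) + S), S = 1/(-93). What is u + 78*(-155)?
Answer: -291199647/24086 ≈ -12090.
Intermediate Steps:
S = -1/93 ≈ -0.010753
u = 93/24086 (u = 1/((-31 - 6)*(-7 + 0) - 1/93) = 1/(-37*(-7) - 1/93) = 1/(259 - 1/93) = 1/(24086/93) = 93/24086 ≈ 0.0038612)
u + 78*(-155) = 93/24086 + 78*(-155) = 93/24086 - 12090 = -291199647/24086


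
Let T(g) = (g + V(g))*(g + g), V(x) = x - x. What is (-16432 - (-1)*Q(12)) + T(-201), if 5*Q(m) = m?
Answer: 321862/5 ≈ 64372.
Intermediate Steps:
Q(m) = m/5
V(x) = 0
T(g) = 2*g**2 (T(g) = (g + 0)*(g + g) = g*(2*g) = 2*g**2)
(-16432 - (-1)*Q(12)) + T(-201) = (-16432 - (-1)*(1/5)*12) + 2*(-201)**2 = (-16432 - (-1)*12/5) + 2*40401 = (-16432 - 1*(-12/5)) + 80802 = (-16432 + 12/5) + 80802 = -82148/5 + 80802 = 321862/5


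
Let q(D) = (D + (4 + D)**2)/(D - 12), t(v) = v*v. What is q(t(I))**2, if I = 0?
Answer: 16/9 ≈ 1.7778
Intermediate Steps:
t(v) = v**2
q(D) = (D + (4 + D)**2)/(-12 + D)
q(t(I))**2 = ((0**2 + (4 + 0**2)**2)/(-12 + 0**2))**2 = ((0 + (4 + 0)**2)/(-12 + 0))**2 = ((0 + 4**2)/(-12))**2 = (-(0 + 16)/12)**2 = (-1/12*16)**2 = (-4/3)**2 = 16/9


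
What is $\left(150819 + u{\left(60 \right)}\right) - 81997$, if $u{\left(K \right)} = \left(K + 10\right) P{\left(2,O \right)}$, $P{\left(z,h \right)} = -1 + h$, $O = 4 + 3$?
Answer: $69242$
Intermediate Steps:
$O = 7$
$u{\left(K \right)} = 60 + 6 K$ ($u{\left(K \right)} = \left(K + 10\right) \left(-1 + 7\right) = \left(10 + K\right) 6 = 60 + 6 K$)
$\left(150819 + u{\left(60 \right)}\right) - 81997 = \left(150819 + \left(60 + 6 \cdot 60\right)\right) - 81997 = \left(150819 + \left(60 + 360\right)\right) - 81997 = \left(150819 + 420\right) - 81997 = 151239 - 81997 = 69242$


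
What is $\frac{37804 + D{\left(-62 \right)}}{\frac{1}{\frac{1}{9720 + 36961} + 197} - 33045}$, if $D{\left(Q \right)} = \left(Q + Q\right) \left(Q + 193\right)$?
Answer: $- \frac{198269166480}{303886994429} \approx -0.65244$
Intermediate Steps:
$D{\left(Q \right)} = 2 Q \left(193 + Q\right)$
$\frac{37804 + D{\left(-62 \right)}}{\frac{1}{\frac{1}{9720 + 36961} + 197} - 33045} = \frac{37804 + 2 \left(-62\right) \left(193 - 62\right)}{\frac{1}{\frac{1}{9720 + 36961} + 197} - 33045} = \frac{37804 + 2 \left(-62\right) 131}{\frac{1}{\frac{1}{46681} + 197} - 33045} = \frac{37804 - 16244}{\frac{1}{\frac{1}{46681} + 197} - 33045} = \frac{21560}{\frac{1}{\frac{9196158}{46681}} - 33045} = \frac{21560}{\frac{46681}{9196158} - 33045} = \frac{21560}{- \frac{303886994429}{9196158}} = 21560 \left(- \frac{9196158}{303886994429}\right) = - \frac{198269166480}{303886994429}$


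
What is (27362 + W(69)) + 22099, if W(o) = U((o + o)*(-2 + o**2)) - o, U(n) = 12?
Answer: 49404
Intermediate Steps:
W(o) = 12 - o
(27362 + W(69)) + 22099 = (27362 + (12 - 1*69)) + 22099 = (27362 + (12 - 69)) + 22099 = (27362 - 57) + 22099 = 27305 + 22099 = 49404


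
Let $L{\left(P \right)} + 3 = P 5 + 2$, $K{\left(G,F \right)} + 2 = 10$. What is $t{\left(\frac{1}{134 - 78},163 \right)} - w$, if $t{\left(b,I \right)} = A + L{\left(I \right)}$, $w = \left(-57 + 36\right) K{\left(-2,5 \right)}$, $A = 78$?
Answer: $1060$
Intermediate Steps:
$K{\left(G,F \right)} = 8$ ($K{\left(G,F \right)} = -2 + 10 = 8$)
$L{\left(P \right)} = -1 + 5 P$ ($L{\left(P \right)} = -3 + \left(P 5 + 2\right) = -3 + \left(5 P + 2\right) = -3 + \left(2 + 5 P\right) = -1 + 5 P$)
$w = -168$ ($w = \left(-57 + 36\right) 8 = \left(-21\right) 8 = -168$)
$t{\left(b,I \right)} = 77 + 5 I$ ($t{\left(b,I \right)} = 78 + \left(-1 + 5 I\right) = 77 + 5 I$)
$t{\left(\frac{1}{134 - 78},163 \right)} - w = \left(77 + 5 \cdot 163\right) - -168 = \left(77 + 815\right) + 168 = 892 + 168 = 1060$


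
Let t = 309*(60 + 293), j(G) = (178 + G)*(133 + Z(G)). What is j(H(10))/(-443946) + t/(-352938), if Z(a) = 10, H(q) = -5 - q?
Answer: -4720910807/13057117779 ≈ -0.36156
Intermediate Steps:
j(G) = 25454 + 143*G (j(G) = (178 + G)*(133 + 10) = (178 + G)*143 = 25454 + 143*G)
t = 109077 (t = 309*353 = 109077)
j(H(10))/(-443946) + t/(-352938) = (25454 + 143*(-5 - 1*10))/(-443946) + 109077/(-352938) = (25454 + 143*(-5 - 10))*(-1/443946) + 109077*(-1/352938) = (25454 + 143*(-15))*(-1/443946) - 36359/117646 = (25454 - 2145)*(-1/443946) - 36359/117646 = 23309*(-1/443946) - 36359/117646 = -23309/443946 - 36359/117646 = -4720910807/13057117779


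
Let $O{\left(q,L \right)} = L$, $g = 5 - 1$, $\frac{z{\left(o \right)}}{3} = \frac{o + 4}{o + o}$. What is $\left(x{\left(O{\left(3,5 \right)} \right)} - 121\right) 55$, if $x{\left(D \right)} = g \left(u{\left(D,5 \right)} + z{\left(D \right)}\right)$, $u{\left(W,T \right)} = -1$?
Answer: $-6281$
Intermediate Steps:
$z{\left(o \right)} = \frac{3 \left(4 + o\right)}{2 o}$ ($z{\left(o \right)} = 3 \frac{o + 4}{o + o} = 3 \frac{4 + o}{2 o} = \frac{3 \left(4 + o\right)}{2 o}$)
$g = 4$ ($g = 5 - 1 = 4$)
$x{\left(D \right)} = 2 + \frac{24}{D}$ ($x{\left(D \right)} = 4 \left(-1 + \left(\frac{3}{2} + \frac{6}{D}\right)\right) = 4 \left(\frac{1}{2} + \frac{6}{D}\right) = 2 + \frac{24}{D}$)
$\left(x{\left(O{\left(3,5 \right)} \right)} - 121\right) 55 = \left(\left(2 + \frac{24}{5}\right) - 121\right) 55 = \left(\frac{34}{5} - 121\right) 55 = \left(- \frac{571}{5}\right) 55 = -6281$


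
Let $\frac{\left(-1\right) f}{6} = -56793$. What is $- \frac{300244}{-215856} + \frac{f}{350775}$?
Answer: $\frac{4968687443}{2103246900} \approx 2.3624$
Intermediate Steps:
$f = 340758$ ($f = \left(-6\right) \left(-56793\right) = 340758$)
$- \frac{300244}{-215856} + \frac{f}{350775} = - \frac{300244}{-215856} + \frac{340758}{350775} = \left(-300244\right) \left(- \frac{1}{215856}\right) + 340758 \cdot \frac{1}{350775} = \frac{75061}{53964} + \frac{37862}{38975} = \frac{4968687443}{2103246900}$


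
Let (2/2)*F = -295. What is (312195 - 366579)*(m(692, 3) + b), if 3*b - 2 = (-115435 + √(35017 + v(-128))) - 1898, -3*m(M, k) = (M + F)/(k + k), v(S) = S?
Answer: 6384527512/3 - 18128*√34889 ≈ 2.1248e+9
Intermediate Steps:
F = -295
m(M, k) = -(-295 + M)/(6*k) (m(M, k) = -(M - 295)/(3*(k + k)) = -(-295 + M)/(3*(2*k)) = -(-295 + M)*1/(2*k)/3 = -(-295 + M)/(6*k))
b = -117331/3 + √34889/3 (b = ⅔ + ((-115435 + √(35017 - 128)) - 1898)/3 = ⅔ + ((-115435 + √34889) - 1898)/3 = ⅔ + (-117333 + √34889)/3 = ⅔ + (-39111 + √34889/3) = -117331/3 + √34889/3 ≈ -39048.)
(312195 - 366579)*(m(692, 3) + b) = (312195 - 366579)*((⅙)*(295 - 1*692)/3 + (-117331/3 + √34889/3)) = -54384*((⅙)*(⅓)*(295 - 692) + (-117331/3 + √34889/3)) = -54384*((⅙)*(⅓)*(-397) + (-117331/3 + √34889/3)) = -54384*(-397/18 + (-117331/3 + √34889/3)) = -54384*(-704383/18 + √34889/3) = 6384527512/3 - 18128*√34889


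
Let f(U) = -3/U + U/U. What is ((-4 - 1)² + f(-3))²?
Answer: 729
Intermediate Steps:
f(U) = 1 - 3/U (f(U) = -3/U + 1 = 1 - 3/U)
((-4 - 1)² + f(-3))² = ((-4 - 1)² + (-3 - 3)/(-3))² = ((-5)² - ⅓*(-6))² = (25 + 2)² = 27² = 729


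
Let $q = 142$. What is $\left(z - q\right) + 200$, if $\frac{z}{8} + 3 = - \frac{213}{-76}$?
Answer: $\frac{1072}{19} \approx 56.421$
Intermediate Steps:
$z = - \frac{30}{19}$ ($z = -24 + 8 \left(- \frac{213}{-76}\right) = -24 + 8 \left(\left(-213\right) \left(- \frac{1}{76}\right)\right) = -24 + 8 \cdot \frac{213}{76} = -24 + \frac{426}{19} = - \frac{30}{19} \approx -1.5789$)
$\left(z - q\right) + 200 = \left(- \frac{30}{19} - 142\right) + 200 = - \frac{2728}{19} + 200 = \frac{1072}{19}$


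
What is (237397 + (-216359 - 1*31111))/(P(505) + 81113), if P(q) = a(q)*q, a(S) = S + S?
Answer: -10073/591163 ≈ -0.017039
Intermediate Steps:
a(S) = 2*S
P(q) = 2*q² (P(q) = (2*q)*q = 2*q²)
(237397 + (-216359 - 1*31111))/(P(505) + 81113) = (237397 + (-216359 - 1*31111))/(2*505² + 81113) = (237397 + (-216359 - 31111))/(2*255025 + 81113) = (237397 - 247470)/(510050 + 81113) = -10073/591163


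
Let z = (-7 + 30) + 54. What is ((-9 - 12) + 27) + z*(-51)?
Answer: -3921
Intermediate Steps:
z = 77 (z = 23 + 54 = 77)
((-9 - 12) + 27) + z*(-51) = ((-9 - 12) + 27) + 77*(-51) = (-21 + 27) - 3927 = 6 - 3927 = -3921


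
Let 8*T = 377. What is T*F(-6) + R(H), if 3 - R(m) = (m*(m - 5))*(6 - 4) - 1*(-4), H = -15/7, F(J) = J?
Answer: -61615/196 ≈ -314.36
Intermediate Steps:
T = 377/8 (T = (⅛)*377 = 377/8 ≈ 47.125)
H = -15/7 (H = -15*⅐ = -15/7 ≈ -2.1429)
R(m) = -1 - 2*m*(-5 + m) (R(m) = 3 - ((m*(m - 5))*(6 - 4) - 1*(-4)) = 3 - ((m*(-5 + m))*2 + 4) = 3 - (2*m*(-5 + m) + 4) = 3 - (4 + 2*m*(-5 + m)) = 3 + (-4 - 2*m*(-5 + m)) = -1 - 2*m*(-5 + m))
T*F(-6) + R(H) = (377/8)*(-6) + (-1 - 2*(-15/7)² + 10*(-15/7)) = -1131/4 + (-1 - 2*225/49 - 150/7) = -1131/4 + (-1 - 450/49 - 150/7) = -1131/4 - 1549/49 = -61615/196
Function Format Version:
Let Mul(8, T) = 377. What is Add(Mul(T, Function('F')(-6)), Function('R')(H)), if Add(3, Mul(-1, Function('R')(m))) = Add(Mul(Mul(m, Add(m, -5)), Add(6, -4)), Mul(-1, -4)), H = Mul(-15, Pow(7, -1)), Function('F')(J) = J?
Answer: Rational(-61615, 196) ≈ -314.36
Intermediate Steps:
T = Rational(377, 8) (T = Mul(Rational(1, 8), 377) = Rational(377, 8) ≈ 47.125)
H = Rational(-15, 7) (H = Mul(-15, Rational(1, 7)) = Rational(-15, 7) ≈ -2.1429)
Function('R')(m) = Add(-1, Mul(-2, m, Add(-5, m))) (Function('R')(m) = Add(3, Mul(-1, Add(Mul(Mul(m, Add(m, -5)), Add(6, -4)), Mul(-1, -4)))) = Add(3, Mul(-1, Add(Mul(Mul(m, Add(-5, m)), 2), 4))) = Add(3, Mul(-1, Add(Mul(2, m, Add(-5, m)), 4))) = Add(3, Mul(-1, Add(4, Mul(2, m, Add(-5, m))))) = Add(3, Add(-4, Mul(-2, m, Add(-5, m)))) = Add(-1, Mul(-2, m, Add(-5, m))))
Add(Mul(T, Function('F')(-6)), Function('R')(H)) = Add(Mul(Rational(377, 8), -6), Add(-1, Mul(-2, Pow(Rational(-15, 7), 2)), Mul(10, Rational(-15, 7)))) = Add(Rational(-1131, 4), Add(-1, Mul(-2, Rational(225, 49)), Rational(-150, 7))) = Add(Rational(-1131, 4), Add(-1, Rational(-450, 49), Rational(-150, 7))) = Add(Rational(-1131, 4), Rational(-1549, 49)) = Rational(-61615, 196)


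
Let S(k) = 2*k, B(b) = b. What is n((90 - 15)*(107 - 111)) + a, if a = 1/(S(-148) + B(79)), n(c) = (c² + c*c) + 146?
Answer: 39091681/217 ≈ 1.8015e+5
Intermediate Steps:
n(c) = 146 + 2*c² (n(c) = (c² + c²) + 146 = 2*c² + 146 = 146 + 2*c²)
a = -1/217 (a = 1/(2*(-148) + 79) = 1/(-296 + 79) = 1/(-217) = -1/217 ≈ -0.0046083)
n((90 - 15)*(107 - 111)) + a = (146 + 2*((90 - 15)*(107 - 111))²) - 1/217 = (146 + 2*(75*(-4))²) - 1/217 = (146 + 2*(-300)²) - 1/217 = (146 + 2*90000) - 1/217 = (146 + 180000) - 1/217 = 180146 - 1/217 = 39091681/217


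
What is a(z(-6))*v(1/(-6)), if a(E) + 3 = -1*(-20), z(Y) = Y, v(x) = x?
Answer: -17/6 ≈ -2.8333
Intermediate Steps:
a(E) = 17 (a(E) = -3 - 1*(-20) = -3 + 20 = 17)
a(z(-6))*v(1/(-6)) = 17/(-6) = 17*(-⅙) = -17/6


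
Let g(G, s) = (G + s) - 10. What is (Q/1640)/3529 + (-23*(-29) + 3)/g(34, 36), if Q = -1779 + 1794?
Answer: 38776661/3472536 ≈ 11.167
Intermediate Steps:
Q = 15
g(G, s) = -10 + G + s
(Q/1640)/3529 + (-23*(-29) + 3)/g(34, 36) = (15/1640)/3529 + (-23*(-29) + 3)/(-10 + 34 + 36) = (15*(1/1640))*(1/3529) + (667 + 3)/60 = (3/328)*(1/3529) + 670*(1/60) = 3/1157512 + 67/6 = 38776661/3472536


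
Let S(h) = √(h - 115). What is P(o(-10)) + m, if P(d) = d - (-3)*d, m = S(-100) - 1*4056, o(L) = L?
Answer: -4096 + I*√215 ≈ -4096.0 + 14.663*I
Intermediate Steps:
S(h) = √(-115 + h)
m = -4056 + I*√215 (m = √(-115 - 100) - 1*4056 = √(-215) - 4056 = I*√215 - 4056 = -4056 + I*√215 ≈ -4056.0 + 14.663*I)
P(d) = 4*d (P(d) = d + 3*d = 4*d)
P(o(-10)) + m = 4*(-10) + (-4056 + I*√215) = -40 + (-4056 + I*√215) = -4096 + I*√215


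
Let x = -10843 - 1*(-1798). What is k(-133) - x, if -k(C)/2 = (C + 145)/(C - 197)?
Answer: 497479/55 ≈ 9045.1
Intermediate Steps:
k(C) = -2*(145 + C)/(-197 + C) (k(C) = -2*(C + 145)/(C - 197) = -2*(145 + C)/(-197 + C))
x = -9045 (x = -10843 + 1798 = -9045)
k(-133) - x = 2*(-145 - 1*(-133))/(-197 - 133) - 1*(-9045) = 2*(-145 + 133)/(-330) + 9045 = 2*(-1/330)*(-12) + 9045 = 4/55 + 9045 = 497479/55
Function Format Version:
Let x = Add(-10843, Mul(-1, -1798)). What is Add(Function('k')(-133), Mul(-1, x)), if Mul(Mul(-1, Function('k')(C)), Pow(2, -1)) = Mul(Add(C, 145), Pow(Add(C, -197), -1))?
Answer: Rational(497479, 55) ≈ 9045.1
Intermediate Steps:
Function('k')(C) = Mul(-2, Pow(Add(-197, C), -1), Add(145, C)) (Function('k')(C) = Mul(-2, Mul(Add(C, 145), Pow(Add(C, -197), -1))) = Mul(-2, Mul(Add(145, C), Pow(Add(-197, C), -1))) = Mul(-2, Mul(Pow(Add(-197, C), -1), Add(145, C))) = Mul(-2, Pow(Add(-197, C), -1), Add(145, C)))
x = -9045 (x = Add(-10843, 1798) = -9045)
Add(Function('k')(-133), Mul(-1, x)) = Add(Mul(2, Pow(Add(-197, -133), -1), Add(-145, Mul(-1, -133))), Mul(-1, -9045)) = Add(Mul(2, Pow(-330, -1), Add(-145, 133)), 9045) = Add(Mul(2, Rational(-1, 330), -12), 9045) = Add(Rational(4, 55), 9045) = Rational(497479, 55)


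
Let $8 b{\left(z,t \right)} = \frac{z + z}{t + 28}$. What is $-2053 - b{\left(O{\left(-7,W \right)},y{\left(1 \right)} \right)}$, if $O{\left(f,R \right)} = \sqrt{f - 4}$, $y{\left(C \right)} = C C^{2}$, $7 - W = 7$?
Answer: $-2053 - \frac{i \sqrt{11}}{116} \approx -2053.0 - 0.028592 i$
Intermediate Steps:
$W = 0$ ($W = 7 - 7 = 0$)
$y{\left(C \right)} = C^{3}$
$O{\left(f,R \right)} = \sqrt{-4 + f}$
$b{\left(z,t \right)} = \frac{z}{4 \left(28 + t\right)}$ ($b{\left(z,t \right)} = \frac{\left(z + z\right) \frac{1}{t + 28}}{8} = \frac{2 z \frac{1}{28 + t}}{8} = \frac{z}{4 \left(28 + t\right)}$)
$-2053 - b{\left(O{\left(-7,W \right)},y{\left(1 \right)} \right)} = -2053 - \frac{\sqrt{-4 - 7}}{4 \left(28 + 1^{3}\right)} = -2053 - \frac{\sqrt{-11}}{4 \left(28 + 1\right)} = -2053 - \frac{i \sqrt{11}}{4 \cdot 29} = -2053 - \frac{1}{4} i \sqrt{11} \cdot \frac{1}{29} = -2053 - \frac{i \sqrt{11}}{116}$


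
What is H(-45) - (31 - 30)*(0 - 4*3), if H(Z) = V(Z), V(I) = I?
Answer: -33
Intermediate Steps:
H(Z) = Z
H(-45) - (31 - 30)*(0 - 4*3) = -45 - (31 - 30)*(0 - 4*3) = -45 - (0 - 12) = -45 - (-12) = -45 - 1*(-12) = -45 + 12 = -33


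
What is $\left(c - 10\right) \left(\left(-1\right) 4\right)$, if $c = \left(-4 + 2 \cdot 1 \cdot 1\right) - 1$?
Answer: $52$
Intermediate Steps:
$c = -3$ ($c = \left(-4 + 2 \cdot 1\right) - 1 = \left(-4 + 2\right) - 1 = -2 - 1 = -3$)
$\left(c - 10\right) \left(\left(-1\right) 4\right) = \left(-3 - 10\right) \left(\left(-1\right) 4\right) = \left(-13\right) \left(-4\right) = 52$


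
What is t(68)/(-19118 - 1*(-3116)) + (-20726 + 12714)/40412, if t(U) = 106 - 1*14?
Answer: -16490741/80834103 ≈ -0.20401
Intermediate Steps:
t(U) = 92 (t(U) = 106 - 14 = 92)
t(68)/(-19118 - 1*(-3116)) + (-20726 + 12714)/40412 = 92/(-19118 - 1*(-3116)) + (-20726 + 12714)/40412 = 92/(-19118 + 3116) - 8012*1/40412 = 92/(-16002) - 2003/10103 = 92*(-1/16002) - 2003/10103 = -46/8001 - 2003/10103 = -16490741/80834103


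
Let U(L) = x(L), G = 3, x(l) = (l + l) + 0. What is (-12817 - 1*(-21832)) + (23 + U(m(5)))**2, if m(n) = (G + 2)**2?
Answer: 14344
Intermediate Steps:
x(l) = 2*l (x(l) = 2*l + 0 = 2*l)
m(n) = 25 (m(n) = (3 + 2)**2 = 5**2 = 25)
U(L) = 2*L
(-12817 - 1*(-21832)) + (23 + U(m(5)))**2 = (-12817 - 1*(-21832)) + (23 + 2*25)**2 = (-12817 + 21832) + (23 + 50)**2 = 9015 + 73**2 = 9015 + 5329 = 14344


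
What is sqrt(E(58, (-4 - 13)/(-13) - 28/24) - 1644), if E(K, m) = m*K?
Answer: I*sqrt(2488083)/39 ≈ 40.445*I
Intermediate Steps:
E(K, m) = K*m
sqrt(E(58, (-4 - 13)/(-13) - 28/24) - 1644) = sqrt(58*((-4 - 13)/(-13) - 28/24) - 1644) = sqrt(58*(-17*(-1/13) - 28*1/24) - 1644) = sqrt(58*(17/13 - 7/6) - 1644) = sqrt(58*(11/78) - 1644) = sqrt(319/39 - 1644) = sqrt(-63797/39) = I*sqrt(2488083)/39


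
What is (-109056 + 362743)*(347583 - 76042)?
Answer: 68886421667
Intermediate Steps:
(-109056 + 362743)*(347583 - 76042) = 253687*271541 = 68886421667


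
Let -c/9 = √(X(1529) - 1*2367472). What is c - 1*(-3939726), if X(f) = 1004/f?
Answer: 3939726 - 54*I*√153743654801/1529 ≈ 3.9397e+6 - 13848.0*I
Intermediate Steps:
c = -54*I*√153743654801/1529 (c = -9*√(1004/1529 - 1*2367472) = -9*√(1004*(1/1529) - 2367472) = -9*√(1004/1529 - 2367472) = -54*I*√153743654801/1529 ≈ -13848.0*I)
c - 1*(-3939726) = -54*I*√153743654801/1529 - 1*(-3939726) = -54*I*√153743654801/1529 + 3939726 = 3939726 - 54*I*√153743654801/1529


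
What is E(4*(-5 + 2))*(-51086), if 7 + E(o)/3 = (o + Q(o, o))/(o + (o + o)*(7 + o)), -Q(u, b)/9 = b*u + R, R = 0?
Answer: 8786792/3 ≈ 2.9289e+6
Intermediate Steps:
Q(u, b) = -9*b*u (Q(u, b) = -9*(b*u + 0) = -9*b*u)
E(o) = -21 + 3*(o - 9*o²)/(o + 2*o*(7 + o)) (E(o) = -21 + 3*((o - 9*o*o)/(o + (o + o)*(7 + o))) = -21 + 3*((o - 9*o²)/(o + (2*o)*(7 + o))) = -21 + 3*((o - 9*o²)/(o + 2*o*(7 + o))) = -21 + 3*(o - 9*o²)/(o + 2*o*(7 + o)))
E(4*(-5 + 2))*(-51086) = (3*(-104 - 92*(-5 + 2))/(15 + 2*(4*(-5 + 2))))*(-51086) = (3*(-104 - 92*(-3))/(15 + 2*(4*(-3))))*(-51086) = (3*(-104 - 23*(-12))/(15 + 2*(-12)))*(-51086) = (3*(-104 + 276)/(15 - 24))*(-51086) = (3*172/(-9))*(-51086) = (3*(-⅑)*172)*(-51086) = -172/3*(-51086) = 8786792/3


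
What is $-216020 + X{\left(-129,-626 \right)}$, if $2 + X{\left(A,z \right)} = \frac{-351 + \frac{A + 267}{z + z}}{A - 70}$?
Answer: $- \frac{26910504833}{124574} \approx -2.1602 \cdot 10^{5}$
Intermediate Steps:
$X{\left(A,z \right)} = -2 + \frac{-351 + \frac{267 + A}{2 z}}{-70 + A}$ ($X{\left(A,z \right)} = -2 + \frac{-351 + \frac{A + 267}{z + z}}{A - 70} = -2 + \frac{-351 + \frac{267 + A}{2 z}}{-70 + A}$)
$-216020 + X{\left(-129,-626 \right)} = -216020 + \frac{267 - 129 - -264172 - \left(-516\right) \left(-626\right)}{2 \left(-626\right) \left(-70 - 129\right)} = -216020 + \frac{1}{2} \left(- \frac{1}{626}\right) \frac{1}{-199} \left(267 - 129 + 264172 - 323016\right) = -216020 + \frac{1}{2} \left(- \frac{1}{626}\right) \left(- \frac{1}{199}\right) \left(-58706\right) = -216020 - \frac{29353}{124574} = - \frac{26910504833}{124574}$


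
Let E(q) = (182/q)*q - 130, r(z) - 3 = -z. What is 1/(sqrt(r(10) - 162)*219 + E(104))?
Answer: 4/623701 - 219*I/623701 ≈ 6.4133e-6 - 0.00035113*I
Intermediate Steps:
r(z) = 3 - z
E(q) = 52 (E(q) = 182 - 130 = 52)
1/(sqrt(r(10) - 162)*219 + E(104)) = 1/(sqrt((3 - 1*10) - 162)*219 + 52) = 1/(sqrt((3 - 10) - 162)*219 + 52) = 1/(sqrt(-7 - 162)*219 + 52) = 1/(sqrt(-169)*219 + 52) = 1/((13*I)*219 + 52) = 1/(2847*I + 52) = 1/(52 + 2847*I) = (52 - 2847*I)/8108113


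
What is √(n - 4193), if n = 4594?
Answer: √401 ≈ 20.025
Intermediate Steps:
√(n - 4193) = √(4594 - 4193) = √401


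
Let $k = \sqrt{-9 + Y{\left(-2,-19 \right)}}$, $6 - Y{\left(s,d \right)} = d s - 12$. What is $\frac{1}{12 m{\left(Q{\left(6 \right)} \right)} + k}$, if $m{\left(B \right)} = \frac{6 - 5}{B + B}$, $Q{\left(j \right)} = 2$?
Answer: $\frac{3}{38} - \frac{i \sqrt{29}}{38} \approx 0.078947 - 0.14171 i$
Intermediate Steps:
$Y{\left(s,d \right)} = 18 - d s$ ($Y{\left(s,d \right)} = 6 - \left(d s - 12\right) = 6 - \left(-12 + d s\right) = 18 - d s$)
$m{\left(B \right)} = \frac{1}{2 B}$ ($m{\left(B \right)} = 1 \frac{1}{2 B} = \frac{1}{2 B}$)
$k = i \sqrt{29}$ ($k = \sqrt{-9 + \left(18 - \left(-19\right) \left(-2\right)\right)} = \sqrt{-9 + \left(18 - 38\right)} = \sqrt{-9 - 20} = \sqrt{-29} = i \sqrt{29} \approx 5.3852 i$)
$\frac{1}{12 m{\left(Q{\left(6 \right)} \right)} + k} = \frac{1}{12 \frac{1}{2 \cdot 2} + i \sqrt{29}} = \frac{1}{12 \cdot \frac{1}{2} \cdot \frac{1}{2} + i \sqrt{29}} = \frac{1}{12 \cdot \frac{1}{4} + i \sqrt{29}} = \frac{1}{3 + i \sqrt{29}}$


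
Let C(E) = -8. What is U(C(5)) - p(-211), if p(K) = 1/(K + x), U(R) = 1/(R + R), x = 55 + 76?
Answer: -1/20 ≈ -0.050000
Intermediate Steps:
x = 131
U(R) = 1/(2*R)
p(K) = 1/(131 + K) (p(K) = 1/(K + 131) = 1/(131 + K))
U(C(5)) - p(-211) = (1/2)/(-8) - 1/(131 - 211) = (1/2)*(-1/8) - 1/(-80) = -1/16 - 1*(-1/80) = -1/16 + 1/80 = -1/20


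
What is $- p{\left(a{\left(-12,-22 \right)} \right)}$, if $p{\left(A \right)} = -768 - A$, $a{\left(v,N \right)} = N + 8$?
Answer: $754$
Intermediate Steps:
$a{\left(v,N \right)} = 8 + N$
$- p{\left(a{\left(-12,-22 \right)} \right)} = - (-768 - \left(8 - 22\right)) = - (-768 - -14) = - (-768 + 14) = \left(-1\right) \left(-754\right) = 754$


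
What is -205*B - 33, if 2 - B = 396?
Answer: 80737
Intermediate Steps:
B = -394 (B = 2 - 1*396 = 2 - 396 = -394)
-205*B - 33 = -205*(-394) - 33 = 80770 - 33 = 80737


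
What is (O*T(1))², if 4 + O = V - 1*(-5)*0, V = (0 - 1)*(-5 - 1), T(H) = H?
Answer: 4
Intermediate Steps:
V = 6 (V = -1*(-6) = 6)
O = 2 (O = -4 + (6 - 1*(-5)*0) = -4 + (6 + 5*0) = -4 + (6 + 0) = -4 + 6 = 2)
(O*T(1))² = (2*1)² = 2² = 4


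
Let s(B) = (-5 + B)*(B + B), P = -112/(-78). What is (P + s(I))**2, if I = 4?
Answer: 65536/1521 ≈ 43.087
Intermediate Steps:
P = 56/39 (P = -112*(-1/78) = 56/39 ≈ 1.4359)
s(B) = 2*B*(-5 + B) (s(B) = (-5 + B)*(2*B) = 2*B*(-5 + B))
(P + s(I))**2 = (56/39 + 2*4*(-5 + 4))**2 = (56/39 + 2*4*(-1))**2 = (56/39 - 8)**2 = (-256/39)**2 = 65536/1521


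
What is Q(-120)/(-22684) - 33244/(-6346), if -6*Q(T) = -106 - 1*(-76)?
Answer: 377037583/71976332 ≈ 5.2384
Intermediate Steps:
Q(T) = 5 (Q(T) = -(-106 - 1*(-76))/6 = -(-106 + 76)/6 = -⅙*(-30) = 5)
Q(-120)/(-22684) - 33244/(-6346) = 5/(-22684) - 33244/(-6346) = 5*(-1/22684) - 33244*(-1/6346) = -5/22684 + 16622/3173 = 377037583/71976332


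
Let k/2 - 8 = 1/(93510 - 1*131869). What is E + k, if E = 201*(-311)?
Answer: -2397245707/38359 ≈ -62495.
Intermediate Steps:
E = -62511
k = 613742/38359 (k = 16 + 2/(93510 - 1*131869) = 16 + 2/(93510 - 131869) = 16 + 2/(-38359) = 16 + 2*(-1/38359) = 16 - 2/38359 = 613742/38359 ≈ 16.000)
E + k = -62511 + 613742/38359 = -2397245707/38359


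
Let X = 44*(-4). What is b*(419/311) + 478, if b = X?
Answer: 74914/311 ≈ 240.88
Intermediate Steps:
X = -176
b = -176
b*(419/311) + 478 = -73744/311 + 478 = 74914/311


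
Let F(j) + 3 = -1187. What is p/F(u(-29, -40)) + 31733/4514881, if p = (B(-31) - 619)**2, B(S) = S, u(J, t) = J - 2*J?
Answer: -27249992289/76752977 ≈ -355.04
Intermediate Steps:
u(J, t) = -J
F(j) = -1190 (F(j) = -3 - 1187 = -1190)
p = 422500 (p = (-31 - 619)**2 = (-650)**2 = 422500)
p/F(u(-29, -40)) + 31733/4514881 = 422500/(-1190) + 31733/4514881 = 422500*(-1/1190) + 31733*(1/4514881) = -42250/119 + 31733/4514881 = -27249992289/76752977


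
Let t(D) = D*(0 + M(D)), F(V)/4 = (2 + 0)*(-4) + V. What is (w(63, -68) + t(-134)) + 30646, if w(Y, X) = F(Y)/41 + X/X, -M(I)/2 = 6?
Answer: 1322675/41 ≈ 32260.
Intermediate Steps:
M(I) = -12 (M(I) = -2*6 = -12)
F(V) = -32 + 4*V (F(V) = 4*((2 + 0)*(-4) + V) = 4*(2*(-4) + V) = 4*(-8 + V) = -32 + 4*V)
w(Y, X) = 9/41 + 4*Y/41 (w(Y, X) = (-32 + 4*Y)/41 + X/X = (-32 + 4*Y)*(1/41) + 1 = (-32/41 + 4*Y/41) + 1 = 9/41 + 4*Y/41)
t(D) = -12*D (t(D) = D*(0 - 12) = D*(-12) = -12*D)
(w(63, -68) + t(-134)) + 30646 = ((9/41 + (4/41)*63) - 12*(-134)) + 30646 = ((9/41 + 252/41) + 1608) + 30646 = (261/41 + 1608) + 30646 = 66189/41 + 30646 = 1322675/41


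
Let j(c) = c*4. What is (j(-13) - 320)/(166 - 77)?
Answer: -372/89 ≈ -4.1798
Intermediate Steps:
j(c) = 4*c
(j(-13) - 320)/(166 - 77) = (4*(-13) - 320)/(166 - 77) = (-52 - 320)/89 = -372*1/89 = -372/89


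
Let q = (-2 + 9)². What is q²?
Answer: 2401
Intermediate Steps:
q = 49 (q = 7² = 49)
q² = 49² = 2401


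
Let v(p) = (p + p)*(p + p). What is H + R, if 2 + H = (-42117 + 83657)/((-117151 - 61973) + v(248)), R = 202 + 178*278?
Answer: 830875917/16723 ≈ 49685.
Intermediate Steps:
v(p) = 4*p² (v(p) = (2*p)*(2*p) = 4*p²)
R = 49686 (R = 202 + 49484 = 49686)
H = -23061/16723 (H = -2 + (-42117 + 83657)/((-117151 - 61973) + 4*248²) = -2 + 41540/(-179124 + 4*61504) = -2 + 41540/(-179124 + 246016) = -2 + 41540/66892 = -2 + 41540*(1/66892) = -2 + 10385/16723 = -23061/16723 ≈ -1.3790)
H + R = -23061/16723 + 49686 = 830875917/16723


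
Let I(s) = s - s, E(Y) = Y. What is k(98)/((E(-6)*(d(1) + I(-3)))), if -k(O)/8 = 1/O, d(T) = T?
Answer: 2/147 ≈ 0.013605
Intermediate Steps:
I(s) = 0
k(O) = -8/O
k(98)/((E(-6)*(d(1) + I(-3)))) = (-8/98)/((-6*(1 + 0))) = (-8*1/98)/((-6*1)) = -4/49/(-6) = -4/49*(-⅙) = 2/147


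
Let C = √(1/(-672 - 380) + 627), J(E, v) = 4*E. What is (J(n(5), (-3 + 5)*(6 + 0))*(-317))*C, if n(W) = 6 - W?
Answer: -634*√173475589/263 ≈ -31751.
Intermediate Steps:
C = √173475589/526 (C = √(1/(-1052) + 627) = √(-1/1052 + 627) = √(659603/1052) = √173475589/526 ≈ 25.040)
(J(n(5), (-3 + 5)*(6 + 0))*(-317))*C = ((4*(6 - 1*5))*(-317))*(√173475589/526) = ((4*(6 - 5))*(-317))*(√173475589/526) = ((4*1)*(-317))*(√173475589/526) = (4*(-317))*(√173475589/526) = -634*√173475589/263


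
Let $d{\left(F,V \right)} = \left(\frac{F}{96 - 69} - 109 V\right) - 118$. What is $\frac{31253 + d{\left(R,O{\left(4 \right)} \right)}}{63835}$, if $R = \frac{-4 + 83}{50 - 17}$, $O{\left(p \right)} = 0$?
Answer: $\frac{27741364}{56876985} \approx 0.48774$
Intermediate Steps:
$R = \frac{79}{33} \approx 2.3939$
$d{\left(F,V \right)} = -118 - 109 V + \frac{F}{27}$ ($d{\left(F,V \right)} = \left(\frac{F}{27} - 109 V\right) - 118 = \left(- 109 V + \frac{F}{27}\right) - 118 = -118 - 109 V + \frac{F}{27}$)
$\frac{31253 + d{\left(R,O{\left(4 \right)} \right)}}{63835} = \frac{31253 - \frac{105059}{891}}{63835} = \left(31253 + \left(-118 + 0 + \frac{79}{891}\right)\right) \frac{1}{63835} = \left(31253 - \frac{105059}{891}\right) \frac{1}{63835} = \frac{27741364}{891} \cdot \frac{1}{63835} = \frac{27741364}{56876985}$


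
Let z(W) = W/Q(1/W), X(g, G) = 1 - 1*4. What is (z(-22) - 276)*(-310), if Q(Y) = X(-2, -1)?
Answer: 249860/3 ≈ 83287.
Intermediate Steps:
X(g, G) = -3 (X(g, G) = 1 - 4 = -3)
Q(Y) = -3
z(W) = -W/3 (z(W) = W/(-3) = W*(-1/3) = -W/3)
(z(-22) - 276)*(-310) = (-1/3*(-22) - 276)*(-310) = (22/3 - 276)*(-310) = -806/3*(-310) = 249860/3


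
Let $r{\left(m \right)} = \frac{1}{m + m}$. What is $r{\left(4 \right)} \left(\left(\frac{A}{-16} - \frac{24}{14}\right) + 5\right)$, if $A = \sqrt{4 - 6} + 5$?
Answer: $\frac{333}{896} - \frac{i \sqrt{2}}{128} \approx 0.37165 - 0.011049 i$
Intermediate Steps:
$A = 5 + i \sqrt{2}$ ($A = \sqrt{-2} + 5 = i \sqrt{2} + 5 = 5 + i \sqrt{2} \approx 5.0 + 1.4142 i$)
$r{\left(m \right)} = \frac{1}{2 m}$
$r{\left(4 \right)} \left(\left(\frac{A}{-16} - \frac{24}{14}\right) + 5\right) = \frac{1}{2 \cdot 4} \left(\left(\frac{5 + i \sqrt{2}}{-16} - \frac{24}{14}\right) + 5\right) = \frac{1}{2} \cdot \frac{1}{4} \left(\left(\left(5 + i \sqrt{2}\right) \left(- \frac{1}{16}\right) - \frac{12}{7}\right) + 5\right) = \frac{\left(\left(- \frac{5}{16} - \frac{i \sqrt{2}}{16}\right) - \frac{12}{7}\right) + 5}{8} = \frac{\left(- \frac{227}{112} - \frac{i \sqrt{2}}{16}\right) + 5}{8} = \frac{\frac{333}{112} - \frac{i \sqrt{2}}{16}}{8} = \frac{333}{896} - \frac{i \sqrt{2}}{128}$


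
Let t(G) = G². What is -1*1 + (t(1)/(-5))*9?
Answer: -14/5 ≈ -2.8000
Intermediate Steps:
-1*1 + (t(1)/(-5))*9 = -1*1 + (1²/(-5))*9 = -1 + (1*(-⅕))*9 = -1 - ⅕*9 = -1 - 9/5 = -14/5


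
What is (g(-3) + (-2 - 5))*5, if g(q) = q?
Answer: -50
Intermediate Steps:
(g(-3) + (-2 - 5))*5 = (-3 + (-2 - 5))*5 = (-3 - 7)*5 = -10*5 = -50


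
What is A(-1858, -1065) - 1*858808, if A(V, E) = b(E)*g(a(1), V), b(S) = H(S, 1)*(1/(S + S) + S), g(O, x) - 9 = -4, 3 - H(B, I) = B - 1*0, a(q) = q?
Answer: -464759646/71 ≈ -6.5459e+6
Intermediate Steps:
H(B, I) = 3 - B (H(B, I) = 3 - (B - 1*0) = 3 - (B + 0) = 3 - B)
g(O, x) = 5 (g(O, x) = 9 - 4 = 5)
b(S) = (3 - S)*(S + 1/(2*S)) (b(S) = (3 - S)*(1/(S + S) + S) = (3 - S)*(1/(2*S) + S) = (3 - S)*(S + 1/(2*S)))
A(V, E) = 5*(3 - E + 2*E²*(3 - E))/(2*E) (A(V, E) = ((3 - E + 2*E²*(3 - E))/(2*E))*5 = 5*(3 - E + 2*E²*(3 - E))/(2*E))
A(-1858, -1065) - 1*858808 = (5/2)*(3 - 1*(-1065) + 2*(-1065)²*(3 - 1*(-1065)))/(-1065) - 1*858808 = (5/2)*(-1/1065)*(3 + 1065 + 2*1134225*(3 + 1065)) - 858808 = (5/2)*(-1/1065)*(3 + 1065 + 2*1134225*1068) - 858808 = (5/2)*(-1/1065)*(3 + 1065 + 2422704600) - 858808 = (5/2)*(-1/1065)*2422705668 - 858808 = -403784278/71 - 858808 = -464759646/71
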